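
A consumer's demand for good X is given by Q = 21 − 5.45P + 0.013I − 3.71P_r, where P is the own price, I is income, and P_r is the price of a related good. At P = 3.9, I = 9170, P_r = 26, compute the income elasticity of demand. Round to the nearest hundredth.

5.30

Substituting, Q = 21 − 5.45(3.9) + 0.013(9170) − 3.71(26) = 21 − 21.255 + 119.21 − 96.46 = 22.495.
∂Q/∂I = +0.013, so E_I = 0.013·(9170/22.495) ≈ 5.30.
E_I > 1: normal good (luxury).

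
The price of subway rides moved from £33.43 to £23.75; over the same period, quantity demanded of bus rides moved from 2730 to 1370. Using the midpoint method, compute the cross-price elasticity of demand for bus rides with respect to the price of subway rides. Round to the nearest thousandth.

1.959

%ΔQ_x = (1370 − 2730)/[(2730+1370)/2] = -1360/2050 ≈ -0.6634.
%ΔP_y = (23.75 − 33.43)/[(33.43+23.75)/2] ≈ -0.3386.
E_xy = -0.6634/-0.3386 ≈ 1.959.
E_xy > 0, so bus rides and subway rides are substitutes.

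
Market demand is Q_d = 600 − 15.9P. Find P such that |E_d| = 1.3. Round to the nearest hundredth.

21.33

Set −bP/(a − bP) = −1.3 ⇒ bP = 1.3(a − bP) ⇒ bP(1+1.3) = 1.3·a.
P = 1.3·600/(15.9·2.3) ≈ 21.33.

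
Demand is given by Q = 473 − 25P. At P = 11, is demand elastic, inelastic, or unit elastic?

elastic

At P = 11, Q = 198.
dQ/dP = −25.
Point elasticity E = (dQ/dP)·(P/Q) = -25 × 11/198 ≈ -1.389.
|E| ≈ 1.389 > 1, so demand is elastic.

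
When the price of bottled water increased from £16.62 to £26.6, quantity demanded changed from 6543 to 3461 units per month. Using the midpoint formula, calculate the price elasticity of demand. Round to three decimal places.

%ΔQ = (3461 − 6543)/[(6543 + 3461)/2] = -3082/5002 ≈ -0.6162.
%ΔP = (26.6 − 16.62)/[(16.62 + 26.6)/2] = 9.98/21.61 ≈ 0.4618.
Arc elasticity E = %ΔQ/%ΔP ≈ -0.6162/0.4618 ≈ -1.334.
|E| > 1: demand is elastic over this range.

-1.334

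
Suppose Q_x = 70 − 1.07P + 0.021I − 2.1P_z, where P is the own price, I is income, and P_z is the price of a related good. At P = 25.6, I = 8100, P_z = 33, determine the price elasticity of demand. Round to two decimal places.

Q_x = 70 − 1.07(25.6) + 0.021(8100) − 2.1(33) = 70 − 27.392 + 170.1 − 69.3 = 143.408.
∂Q_x/∂P = −1.07, so E_p = (−1.07)·(25.6/143.408) ≈ -0.19.
|E_p| < 1: demand is inelastic.

-0.19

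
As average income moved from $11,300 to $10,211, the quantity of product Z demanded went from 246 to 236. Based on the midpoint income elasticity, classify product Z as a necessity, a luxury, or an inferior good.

necessity

%ΔQ = (236 − 246)/[(246+236)/2] = -10/241 ≈ -0.0415.
%ΔM = (10,211 − 11,300)/[(11,300+10,211)/2] = -1089/10755.5 ≈ -0.1013.
E_I = %ΔQ/%ΔM ≈ 0.410.
E_I ∈ (0,1): normal good (necessity).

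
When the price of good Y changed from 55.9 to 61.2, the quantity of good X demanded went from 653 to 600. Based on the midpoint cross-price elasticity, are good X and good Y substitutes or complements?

complements

%ΔQ_x = (600 − 653)/[(653+600)/2] = -53/626.5 ≈ -0.0846.
%ΔP_y = (61.2 − 55.9)/[(55.9+61.2)/2] ≈ 0.0905.
E_xy = -0.0846/0.0905 ≈ -0.935.
E_xy < 0, so the goods are complements.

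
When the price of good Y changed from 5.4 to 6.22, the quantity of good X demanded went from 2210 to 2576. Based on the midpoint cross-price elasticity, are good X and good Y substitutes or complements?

substitutes

%ΔQ_x = (2576 − 2210)/[(2210+2576)/2] = 366/2393 ≈ 0.1529.
%ΔP_y = (6.22 − 5.4)/[(5.4+6.22)/2] ≈ 0.1411.
E_xy = 0.1529/0.1411 ≈ 1.084.
E_xy > 0, so the goods are substitutes.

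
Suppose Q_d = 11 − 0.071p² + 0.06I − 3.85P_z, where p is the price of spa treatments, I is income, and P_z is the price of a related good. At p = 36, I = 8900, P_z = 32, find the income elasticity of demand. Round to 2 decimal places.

Evaluating quantity at (p, I, P_z) gives Q_d = 11 − 0.071(36)² + 0.06(8900) − 3.85(32) = 11 − 92.016 + 534 − 123.2 = 329.784.
∂Q_d/∂I = +0.06, so E_I = 0.06·(8900/329.784) ≈ 1.62.
E_I > 1: normal good (luxury).

1.62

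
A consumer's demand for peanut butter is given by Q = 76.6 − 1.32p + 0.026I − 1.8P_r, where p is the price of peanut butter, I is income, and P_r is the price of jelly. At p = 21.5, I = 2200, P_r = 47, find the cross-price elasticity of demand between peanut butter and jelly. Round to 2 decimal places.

-4.06

Substituting, Q = 76.6 − 1.32(21.5) + 0.026(2200) − 1.8(47) = 76.6 − 28.38 + 57.2 − 84.6 = 20.82.
∂Q/∂P_r = −1.8, so E_xy = -1.8·(47/20.82) ≈ -4.06.
E_xy < 0: the goods are complements.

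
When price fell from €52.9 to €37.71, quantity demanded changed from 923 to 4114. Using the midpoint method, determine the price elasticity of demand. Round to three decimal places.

%Δq = (4114 − 923)/[(923 + 4114)/2] = 3191/2518.5 ≈ 1.2670.
%ΔP = (37.71 − 52.9)/[(52.9 + 37.71)/2] = -15.19/45.305 ≈ -0.3353.
Arc elasticity E = %Δq/%ΔP ≈ 1.2670/-0.3353 ≈ -3.779.
|E| > 1: demand is elastic over this range.

-3.779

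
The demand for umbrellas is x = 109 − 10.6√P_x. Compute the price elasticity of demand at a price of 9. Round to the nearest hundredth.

-0.21

At P_x = 9, x = 77.2.
dx/dP_x = −10.6/(2√P_x) = −10.6/(2·3).
Point elasticity E = (dx/dP_x)·(P_x/x) = -1.7667 × 9/77.2 ≈ -0.21.
|E| < 1, so demand is inelastic at this price.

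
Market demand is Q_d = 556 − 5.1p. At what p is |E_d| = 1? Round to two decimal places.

For linear demand Q_d = a − bp, E = −bp/(a − bp). |E| = 1 ⇒ bp = a − bp ⇒ p = a/(2b).
p = 556/(2·5.1) ≈ 54.51.

54.51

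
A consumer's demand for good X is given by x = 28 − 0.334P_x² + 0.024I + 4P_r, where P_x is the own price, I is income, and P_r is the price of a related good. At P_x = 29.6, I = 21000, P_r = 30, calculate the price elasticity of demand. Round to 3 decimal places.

First evaluate x: 28 − 0.334(29.6)² + 0.024(21000) + 4(30) = 28 − 292.6374 + 504 + 120 = 359.3626.
∂x/∂P_x = −2·0.334·P_x = -19.7728, so E_p = -19.7728·(29.6/359.3626) ≈ -1.629.
|E_p| > 1: demand is elastic.

-1.629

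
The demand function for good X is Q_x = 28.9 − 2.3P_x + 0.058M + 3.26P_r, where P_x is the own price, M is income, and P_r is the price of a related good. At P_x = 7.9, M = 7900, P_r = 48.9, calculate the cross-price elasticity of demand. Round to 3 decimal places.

Q_x = 28.9 − 2.3(7.9) + 0.058(7900) + 3.26(48.9) = 28.9 − 18.17 + 458.2 + 159.414 = 628.344.
∂Q_x/∂P_r = +3.26, so E_xy = 3.26·(48.9/628.344) ≈ 0.254.
E_xy > 0: the goods are substitutes.

0.254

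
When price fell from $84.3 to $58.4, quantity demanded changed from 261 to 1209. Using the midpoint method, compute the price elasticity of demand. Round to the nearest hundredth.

%Δq = (1209 − 261)/[(261 + 1209)/2] = 948/735 ≈ 1.2898.
%ΔP = (58.4 − 84.3)/[(84.3 + 58.4)/2] = -25.9/71.35 ≈ -0.3630.
Arc elasticity E = %Δq/%ΔP ≈ 1.2898/-0.3630 ≈ -3.55.
|E| > 1: demand is elastic over this range.

-3.55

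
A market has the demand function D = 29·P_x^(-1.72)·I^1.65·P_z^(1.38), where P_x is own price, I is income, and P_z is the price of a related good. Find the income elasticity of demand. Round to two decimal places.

For a Cobb–Douglas (constant-elasticity) form D = A·I^α·…, the elasticity with respect to I equals the exponent α at every point.
Here the exponent on I is 1.65, so the income elasticity of demand is 1.65.

1.65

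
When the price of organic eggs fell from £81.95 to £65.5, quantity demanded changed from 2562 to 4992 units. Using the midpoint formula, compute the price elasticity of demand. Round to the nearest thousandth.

%ΔQ = (4992 − 2562)/[(2562 + 4992)/2] = 2430/3777 ≈ 0.6434.
%Δp = (65.5 − 81.95)/[(81.95 + 65.5)/2] = -16.45/73.725 ≈ -0.2231.
Arc elasticity E = %ΔQ/%Δp ≈ 0.6434/-0.2231 ≈ -2.883.
|E| > 1: demand is elastic over this range.

-2.883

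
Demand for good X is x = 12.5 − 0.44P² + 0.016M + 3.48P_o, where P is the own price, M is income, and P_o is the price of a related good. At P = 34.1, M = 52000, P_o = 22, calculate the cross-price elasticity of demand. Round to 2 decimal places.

First evaluate x: 12.5 − 0.44(34.1)² + 0.016(52000) + 3.48(22) = 12.5 − 511.6364 + 832 + 76.56 = 409.4236.
∂x/∂P_o = +3.48, so E_xy = 3.48·(22/409.4236) ≈ 0.19.
E_xy > 0: the goods are substitutes.

0.19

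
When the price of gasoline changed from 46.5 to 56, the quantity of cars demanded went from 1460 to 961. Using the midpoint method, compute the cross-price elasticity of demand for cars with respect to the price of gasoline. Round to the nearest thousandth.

-2.224

%ΔQ_x = (961 − 1460)/[(1460+961)/2] = -499/1210.5 ≈ -0.4122.
%ΔP_y = (56 − 46.5)/[(46.5+56)/2] ≈ 0.1854.
E_xy = -0.4122/0.1854 ≈ -2.224.
E_xy < 0, so cars and gasoline are complements.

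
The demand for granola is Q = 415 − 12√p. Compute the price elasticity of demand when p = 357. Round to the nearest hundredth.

At p = 357, Q = 188.2667.
dQ/dp = −12/(2√p) = −12/(2·18.8944).
Point elasticity E = (dQ/dp)·(p/Q) = -0.3176 × 357/188.2667 ≈ -0.60.
|E| < 1, so demand is inelastic at this price.

-0.60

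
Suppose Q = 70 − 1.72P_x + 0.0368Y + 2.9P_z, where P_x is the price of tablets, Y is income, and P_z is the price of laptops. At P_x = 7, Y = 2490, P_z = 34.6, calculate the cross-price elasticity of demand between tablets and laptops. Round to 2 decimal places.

0.40

Q = 70 − 1.72(7) + 0.0368(2490) + 2.9(34.6) = 70 − 12.04 + 91.632 + 100.34 = 249.932.
∂Q/∂P_z = +2.9, so E_xy = 2.9·(34.6/249.932) ≈ 0.40.
E_xy > 0: the goods are substitutes.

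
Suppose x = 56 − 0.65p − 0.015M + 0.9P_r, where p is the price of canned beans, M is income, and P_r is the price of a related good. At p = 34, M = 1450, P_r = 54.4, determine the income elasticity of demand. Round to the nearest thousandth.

Evaluating quantity at (p, M, P_r) gives x = 56 − 0.65(34) − 0.015(1450) + 0.9(54.4) = 56 − 22.1 − 21.75 + 48.96 = 61.11.
∂x/∂M = −0.015, so E_I = -0.015·(1450/61.11) ≈ -0.356.
E_I < 0: inferior good.

-0.356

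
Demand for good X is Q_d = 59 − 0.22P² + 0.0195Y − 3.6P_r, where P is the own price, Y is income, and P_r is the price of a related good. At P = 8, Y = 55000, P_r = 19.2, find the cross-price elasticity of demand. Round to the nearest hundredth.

-0.07

At the given point, Q_d = 59 − 0.22(8)² + 0.0195(55000) − 3.6(19.2) = 59 − 14.08 + 1072.5 − 69.12 = 1048.3.
∂Q_d/∂P_r = −3.6, so E_xy = -3.6·(19.2/1048.3) ≈ -0.07.
E_xy < 0: the goods are complements.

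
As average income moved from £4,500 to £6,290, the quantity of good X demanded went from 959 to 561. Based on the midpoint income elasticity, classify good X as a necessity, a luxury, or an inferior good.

%ΔQ = (561 − 959)/[(959+561)/2] = -398/760 ≈ -0.5237.
%ΔI = (6,290 − 4,500)/[(4,500+6,290)/2] = 1790/5395 ≈ 0.3318.
E_I = %ΔQ/%ΔI ≈ -1.578.
E_I < 0: inferior good.

inferior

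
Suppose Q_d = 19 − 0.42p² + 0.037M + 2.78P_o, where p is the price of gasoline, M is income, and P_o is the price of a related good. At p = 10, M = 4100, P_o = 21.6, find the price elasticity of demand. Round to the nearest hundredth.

-0.45

First evaluate Q_d: 19 − 0.42(10)² + 0.037(4100) + 2.78(21.6) = 19 − 42 + 151.7 + 60.048 = 188.748.
∂Q_d/∂p = −2·0.42·p = -8.4, so E_p = -8.4·(10/188.748) ≈ -0.45.
|E_p| < 1: demand is inelastic.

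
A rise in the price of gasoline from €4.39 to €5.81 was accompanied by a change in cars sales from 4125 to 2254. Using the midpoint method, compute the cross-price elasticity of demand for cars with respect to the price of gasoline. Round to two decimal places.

%ΔQ_x = (2254 − 4125)/[(4125+2254)/2] = -1871/3189.5 ≈ -0.5866.
%ΔP_y = (5.81 − 4.39)/[(4.39+5.81)/2] ≈ 0.2784.
E_xy = -0.5866/0.2784 ≈ -2.11.
E_xy < 0, so cars and gasoline are complements.

-2.11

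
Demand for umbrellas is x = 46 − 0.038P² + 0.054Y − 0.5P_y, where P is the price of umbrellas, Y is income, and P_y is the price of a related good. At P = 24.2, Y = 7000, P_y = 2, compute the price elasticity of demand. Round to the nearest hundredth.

-0.11

At the given point, x = 46 − 0.038(24.2)² + 0.054(7000) − 0.5(2) = 46 − 22.2543 + 378 − 1 = 400.7457.
∂x/∂P = −2·0.038·P = -1.8392, so E_p = -1.8392·(24.2/400.7457) ≈ -0.11.
|E_p| < 1: demand is inelastic.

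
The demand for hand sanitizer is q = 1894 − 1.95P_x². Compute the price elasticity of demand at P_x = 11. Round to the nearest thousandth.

-0.285

At P_x = 11, q = 1658.05.
dq/dP_x = −2·1.95·P_x = −42.9.
Point elasticity E = (dq/dP_x)·(P_x/q) = -42.9 × 11/1658.05 ≈ -0.285.
|E| < 1, so demand is inelastic at this price.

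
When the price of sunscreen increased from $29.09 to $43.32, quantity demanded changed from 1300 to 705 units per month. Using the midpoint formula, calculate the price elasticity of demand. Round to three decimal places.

-1.510

%Δq = (705 − 1300)/[(1300 + 705)/2] = -595/1002.5 ≈ -0.5935.
%Δp = (43.32 − 29.09)/[(29.09 + 43.32)/2] = 14.23/36.205 ≈ 0.3930.
Arc elasticity E = %Δq/%Δp ≈ -0.5935/0.3930 ≈ -1.510.
|E| > 1: demand is elastic over this range.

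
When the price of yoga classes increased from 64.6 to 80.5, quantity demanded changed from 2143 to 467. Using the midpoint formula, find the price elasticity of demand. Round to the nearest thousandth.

%Δq = (467 − 2143)/[(2143 + 467)/2] = -1676/1305 ≈ -1.2843.
%Δp = (80.5 − 64.6)/[(64.6 + 80.5)/2] = 15.9/72.55 ≈ 0.2192.
Arc elasticity E = %Δq/%Δp ≈ -1.2843/0.2192 ≈ -5.860.
|E| > 1: demand is elastic over this range.

-5.860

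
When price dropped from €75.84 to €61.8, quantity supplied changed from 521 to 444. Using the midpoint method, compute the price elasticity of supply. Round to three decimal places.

0.782

%Δq = (444 − 521)/[(521 + 444)/2] = -77/482.5 ≈ -0.1596.
%ΔP = (61.8 − 75.84)/[(75.84 + 61.8)/2] = -14.04/68.82 ≈ -0.2040.
Arc elasticity E = %Δq/%ΔP ≈ -0.1596/-0.2040 ≈ 0.782.
|E| < 1: supply is inelastic over this range.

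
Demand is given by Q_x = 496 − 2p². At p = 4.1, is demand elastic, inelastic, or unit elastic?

inelastic

At p = 4.1, Q_x = 462.38.
dQ_x/dp = −2·2·p = −16.4.
Point elasticity E = (dQ_x/dp)·(p/Q_x) = -16.4 × 4.1/462.38 ≈ -0.145.
|E| ≈ 0.145 < 1, so demand is inelastic.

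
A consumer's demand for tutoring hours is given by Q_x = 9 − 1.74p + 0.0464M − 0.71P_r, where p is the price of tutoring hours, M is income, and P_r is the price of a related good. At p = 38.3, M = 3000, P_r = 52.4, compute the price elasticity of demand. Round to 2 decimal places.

Q_x = 9 − 1.74(38.3) + 0.0464(3000) − 0.71(52.4) = 9 − 66.642 + 139.2 − 37.204 = 44.354.
∂Q_x/∂p = −1.74, so E_p = (−1.74)·(38.3/44.354) ≈ -1.50.
|E_p| > 1: demand is elastic.

-1.50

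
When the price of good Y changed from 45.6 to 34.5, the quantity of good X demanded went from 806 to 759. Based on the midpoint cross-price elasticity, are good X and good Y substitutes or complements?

substitutes

%ΔQ_x = (759 − 806)/[(806+759)/2] = -47/782.5 ≈ -0.0601.
%ΔP_y = (34.5 − 45.6)/[(45.6+34.5)/2] ≈ -0.2772.
E_xy = -0.0601/-0.2772 ≈ 0.217.
E_xy > 0, so the goods are substitutes.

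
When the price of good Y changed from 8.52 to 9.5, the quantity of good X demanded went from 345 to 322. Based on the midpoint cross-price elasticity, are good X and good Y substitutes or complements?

%ΔQ_x = (322 − 345)/[(345+322)/2] = -23/333.5 ≈ -0.0690.
%ΔP_y = (9.5 − 8.52)/[(8.52+9.5)/2] ≈ 0.1088.
E_xy = -0.0690/0.1088 ≈ -0.634.
E_xy < 0, so the goods are complements.

complements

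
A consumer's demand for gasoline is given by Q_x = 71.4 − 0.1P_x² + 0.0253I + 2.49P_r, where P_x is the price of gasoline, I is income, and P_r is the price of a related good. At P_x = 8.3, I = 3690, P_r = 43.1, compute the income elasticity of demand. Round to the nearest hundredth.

Substituting, Q_x = 71.4 − 0.1(8.3)² + 0.0253(3690) + 2.49(43.1) = 71.4 − 6.889 + 93.357 + 107.319 = 265.187.
∂Q_x/∂I = +0.0253, so E_I = 0.0253·(3690/265.187) ≈ 0.35.
E_I ∈ (0,1): normal good (necessity).

0.35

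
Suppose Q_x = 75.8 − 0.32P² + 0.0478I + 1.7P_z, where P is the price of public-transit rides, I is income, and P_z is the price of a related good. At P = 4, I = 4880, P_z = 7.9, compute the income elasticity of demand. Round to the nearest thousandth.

0.735

Evaluating quantity at (P, I, P_z) gives Q_x = 75.8 − 0.32(4)² + 0.0478(4880) + 1.7(7.9) = 75.8 − 5.12 + 233.264 + 13.43 = 317.374.
∂Q_x/∂I = +0.0478, so E_I = 0.0478·(4880/317.374) ≈ 0.735.
E_I ∈ (0,1): normal good (necessity).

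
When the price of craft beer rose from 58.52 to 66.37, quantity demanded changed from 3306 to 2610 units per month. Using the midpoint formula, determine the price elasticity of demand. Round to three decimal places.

%Δq = (2610 − 3306)/[(3306 + 2610)/2] = -696/2958 ≈ -0.2353.
%ΔP = (66.37 − 58.52)/[(58.52 + 66.37)/2] = 7.85/62.445 ≈ 0.1257.
Arc elasticity E = %Δq/%ΔP ≈ -0.2353/0.1257 ≈ -1.872.
|E| > 1: demand is elastic over this range.

-1.872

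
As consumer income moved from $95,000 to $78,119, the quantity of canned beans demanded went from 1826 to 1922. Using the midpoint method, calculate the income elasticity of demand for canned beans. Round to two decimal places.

%ΔQ = (1922 − 1826)/[(1826+1922)/2] = 96/1874 ≈ 0.0512.
%ΔI = (78,119 − 95,000)/[(95,000+78,119)/2] = -16881/86559.5 ≈ -0.1950.
E_I = %ΔQ/%ΔI ≈ -0.26.
E_I < 0: inferior good.

-0.26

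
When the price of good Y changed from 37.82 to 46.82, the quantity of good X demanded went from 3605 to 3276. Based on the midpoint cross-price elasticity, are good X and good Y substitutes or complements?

%ΔQ_x = (3276 − 3605)/[(3605+3276)/2] = -329/3440.5 ≈ -0.0956.
%ΔP_y = (46.82 − 37.82)/[(37.82+46.82)/2] ≈ 0.2127.
E_xy = -0.0956/0.2127 ≈ -0.450.
E_xy < 0, so the goods are complements.

complements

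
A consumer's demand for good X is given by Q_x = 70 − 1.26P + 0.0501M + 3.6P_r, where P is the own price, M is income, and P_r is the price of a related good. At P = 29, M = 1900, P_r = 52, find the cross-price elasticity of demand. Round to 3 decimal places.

Evaluating quantity at (P, M, P_r) gives Q_x = 70 − 1.26(29) + 0.0501(1900) + 3.6(52) = 70 − 36.54 + 95.19 + 187.2 = 315.85.
∂Q_x/∂P_r = +3.6, so E_xy = 3.6·(52/315.85) ≈ 0.593.
E_xy > 0: the goods are substitutes.

0.593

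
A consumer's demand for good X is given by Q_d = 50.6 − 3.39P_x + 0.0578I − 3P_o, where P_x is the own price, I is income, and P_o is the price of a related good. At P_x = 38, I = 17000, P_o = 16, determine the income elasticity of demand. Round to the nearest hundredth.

First evaluate Q_d: 50.6 − 3.39(38) + 0.0578(17000) − 3(16) = 50.6 − 128.82 + 982.6 − 48 = 856.38.
∂Q_d/∂I = +0.0578, so E_I = 0.0578·(17000/856.38) ≈ 1.15.
E_I > 1: normal good (luxury).

1.15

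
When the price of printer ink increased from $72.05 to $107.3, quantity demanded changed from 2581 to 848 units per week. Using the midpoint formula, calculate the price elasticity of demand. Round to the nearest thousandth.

-2.571

%Δq = (848 − 2581)/[(2581 + 848)/2] = -1733/1714.5 ≈ -1.0108.
%Δp = (107.3 − 72.05)/[(72.05 + 107.3)/2] = 35.25/89.675 ≈ 0.3931.
Arc elasticity E = %Δq/%Δp ≈ -1.0108/0.3931 ≈ -2.571.
|E| > 1: demand is elastic over this range.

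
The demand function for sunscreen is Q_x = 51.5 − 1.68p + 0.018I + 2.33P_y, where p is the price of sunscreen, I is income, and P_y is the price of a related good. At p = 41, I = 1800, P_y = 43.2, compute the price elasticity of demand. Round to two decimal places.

Evaluating quantity at (p, I, P_y) gives Q_x = 51.5 − 1.68(41) + 0.018(1800) + 2.33(43.2) = 51.5 − 68.88 + 32.4 + 100.656 = 115.676.
∂Q_x/∂p = −1.68, so E_p = (−1.68)·(41/115.676) ≈ -0.60.
|E_p| < 1: demand is inelastic.

-0.60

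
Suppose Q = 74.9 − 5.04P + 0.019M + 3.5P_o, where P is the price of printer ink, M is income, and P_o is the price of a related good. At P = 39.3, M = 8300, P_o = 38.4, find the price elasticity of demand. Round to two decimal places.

At the given point, Q = 74.9 − 5.04(39.3) + 0.019(8300) + 3.5(38.4) = 74.9 − 198.072 + 157.7 + 134.4 = 168.928.
∂Q/∂P = −5.04, so E_p = (−5.04)·(39.3/168.928) ≈ -1.17.
|E_p| > 1: demand is elastic.

-1.17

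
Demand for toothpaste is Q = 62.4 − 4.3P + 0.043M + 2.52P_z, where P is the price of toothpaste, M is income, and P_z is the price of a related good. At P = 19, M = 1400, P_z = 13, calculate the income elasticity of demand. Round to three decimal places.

0.817

Q = 62.4 − 4.3(19) + 0.043(1400) + 2.52(13) = 62.4 − 81.7 + 60.2 + 32.76 = 73.66.
∂Q/∂M = +0.043, so E_I = 0.043·(1400/73.66) ≈ 0.817.
E_I ∈ (0,1): normal good (necessity).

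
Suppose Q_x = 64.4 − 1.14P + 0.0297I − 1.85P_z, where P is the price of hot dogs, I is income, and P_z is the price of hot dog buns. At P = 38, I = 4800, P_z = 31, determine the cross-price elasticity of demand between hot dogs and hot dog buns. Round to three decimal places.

Substituting, Q_x = 64.4 − 1.14(38) + 0.0297(4800) − 1.85(31) = 64.4 − 43.32 + 142.56 − 57.35 = 106.29.
∂Q_x/∂P_z = −1.85, so E_xy = -1.85·(31/106.29) ≈ -0.540.
E_xy < 0: the goods are complements.

-0.540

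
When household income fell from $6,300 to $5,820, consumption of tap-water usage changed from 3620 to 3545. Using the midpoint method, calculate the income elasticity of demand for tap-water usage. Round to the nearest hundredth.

0.26

%ΔQ = (3545 − 3620)/[(3620+3545)/2] = -75/3582.5 ≈ -0.0209.
%ΔI = (5,820 − 6,300)/[(6,300+5,820)/2] = -480/6060 ≈ -0.0792.
E_I = %ΔQ/%ΔI ≈ 0.26.
E_I ∈ (0,1): normal good (necessity).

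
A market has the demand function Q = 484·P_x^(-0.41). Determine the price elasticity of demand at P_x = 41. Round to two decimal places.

-0.41

For a Cobb–Douglas (constant-elasticity) form Q = A·P_x^α·…, the elasticity with respect to P_x equals the exponent α at every point.
Here the exponent on P_x is -0.41, so the price elasticity of demand is -0.41.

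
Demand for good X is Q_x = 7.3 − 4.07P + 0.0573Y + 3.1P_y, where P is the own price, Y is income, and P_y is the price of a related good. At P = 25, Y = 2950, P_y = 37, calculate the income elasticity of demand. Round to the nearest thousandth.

0.893

Q_x = 7.3 − 4.07(25) + 0.0573(2950) + 3.1(37) = 7.3 − 101.75 + 169.035 + 114.7 = 189.285.
∂Q_x/∂Y = +0.0573, so E_I = 0.0573·(2950/189.285) ≈ 0.893.
E_I ∈ (0,1): normal good (necessity).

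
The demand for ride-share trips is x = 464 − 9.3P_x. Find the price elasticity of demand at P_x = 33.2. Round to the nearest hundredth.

At P_x = 33.2, x = 155.24.
dx/dP_x = −9.3.
Point elasticity E = (dx/dP_x)·(P_x/x) = -9.3 × 33.2/155.24 ≈ -1.99.
|E| > 1, so demand is elastic at this price.

-1.99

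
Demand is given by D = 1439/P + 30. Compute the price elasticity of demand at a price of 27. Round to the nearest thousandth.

At P = 27, D = 83.2963.
dD/dP = −1439/P² = −1.9739.
Point elasticity E = (dD/dP)·(P/D) = -1.9739 × 27/83.2963 ≈ -0.640.
|E| < 1, so demand is inelastic at this price.

-0.640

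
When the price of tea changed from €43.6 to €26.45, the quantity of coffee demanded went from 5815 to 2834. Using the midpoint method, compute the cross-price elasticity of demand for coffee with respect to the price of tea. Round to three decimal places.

1.408

%ΔQ_x = (2834 − 5815)/[(5815+2834)/2] = -2981/4324.5 ≈ -0.6893.
%ΔP_y = (26.45 − 43.6)/[(43.6+26.45)/2] ≈ -0.4897.
E_xy = -0.6893/-0.4897 ≈ 1.408.
E_xy > 0, so coffee and tea are substitutes.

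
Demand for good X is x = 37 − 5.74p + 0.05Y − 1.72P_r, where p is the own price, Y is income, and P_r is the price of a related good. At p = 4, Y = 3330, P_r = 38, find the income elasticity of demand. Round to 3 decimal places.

1.446

First evaluate x: 37 − 5.74(4) + 0.05(3330) − 1.72(38) = 37 − 22.96 + 166.5 − 65.36 = 115.18.
∂x/∂Y = +0.05, so E_I = 0.05·(3330/115.18) ≈ 1.446.
E_I > 1: normal good (luxury).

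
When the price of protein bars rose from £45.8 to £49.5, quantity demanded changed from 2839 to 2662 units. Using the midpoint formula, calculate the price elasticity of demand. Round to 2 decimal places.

%Δq = (2662 − 2839)/[(2839 + 2662)/2] = -177/2750.5 ≈ -0.0644.
%ΔP = (49.5 − 45.8)/[(45.8 + 49.5)/2] = 3.7/47.65 ≈ 0.0776.
Arc elasticity E = %Δq/%ΔP ≈ -0.0644/0.0776 ≈ -0.83.
|E| < 1: demand is inelastic over this range.

-0.83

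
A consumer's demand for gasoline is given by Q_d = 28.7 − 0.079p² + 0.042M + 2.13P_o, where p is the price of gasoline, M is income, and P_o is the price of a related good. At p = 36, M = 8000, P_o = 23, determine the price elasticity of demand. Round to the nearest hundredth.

-0.66

Evaluating quantity at (p, M, P_o) gives Q_d = 28.7 − 0.079(36)² + 0.042(8000) + 2.13(23) = 28.7 − 102.384 + 336 + 48.99 = 311.306.
∂Q_d/∂p = −2·0.079·p = -5.688, so E_p = -5.688·(36/311.306) ≈ -0.66.
|E_p| < 1: demand is inelastic.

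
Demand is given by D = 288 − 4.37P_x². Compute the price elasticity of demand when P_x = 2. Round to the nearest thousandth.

-0.129

At P_x = 2, D = 270.52.
dD/dP_x = −2·4.37·P_x = −17.48.
Point elasticity E = (dD/dP_x)·(P_x/D) = -17.48 × 2/270.52 ≈ -0.129.
|E| < 1, so demand is inelastic at this price.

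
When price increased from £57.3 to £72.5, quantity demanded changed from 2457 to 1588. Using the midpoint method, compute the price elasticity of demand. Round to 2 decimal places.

-1.83

%ΔQ = (1588 − 2457)/[(2457 + 1588)/2] = -869/2022.5 ≈ -0.4297.
%Δp = (72.5 − 57.3)/[(57.3 + 72.5)/2] = 15.2/64.9 ≈ 0.2342.
Arc elasticity E = %ΔQ/%Δp ≈ -0.4297/0.2342 ≈ -1.83.
|E| > 1: demand is elastic over this range.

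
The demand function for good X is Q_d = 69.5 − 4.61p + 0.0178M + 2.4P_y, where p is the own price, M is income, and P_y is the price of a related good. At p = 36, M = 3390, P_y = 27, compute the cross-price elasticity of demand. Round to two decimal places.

2.26

At the given point, Q_d = 69.5 − 4.61(36) + 0.0178(3390) + 2.4(27) = 69.5 − 165.96 + 60.342 + 64.8 = 28.682.
∂Q_d/∂P_y = +2.4, so E_xy = 2.4·(27/28.682) ≈ 2.26.
E_xy > 0: the goods are substitutes.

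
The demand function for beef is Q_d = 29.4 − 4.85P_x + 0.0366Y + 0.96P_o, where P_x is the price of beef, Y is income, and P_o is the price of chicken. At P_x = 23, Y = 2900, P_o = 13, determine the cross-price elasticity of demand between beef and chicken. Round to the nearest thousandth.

0.342

First evaluate Q_d: 29.4 − 4.85(23) + 0.0366(2900) + 0.96(13) = 29.4 − 111.55 + 106.14 + 12.48 = 36.47.
∂Q_d/∂P_o = +0.96, so E_xy = 0.96·(13/36.47) ≈ 0.342.
E_xy > 0: the goods are substitutes.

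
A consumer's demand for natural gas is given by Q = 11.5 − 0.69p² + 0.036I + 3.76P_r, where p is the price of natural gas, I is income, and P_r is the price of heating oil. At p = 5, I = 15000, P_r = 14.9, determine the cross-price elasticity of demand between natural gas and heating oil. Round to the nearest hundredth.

Evaluating quantity at (p, I, P_r) gives Q = 11.5 − 0.69(5)² + 0.036(15000) + 3.76(14.9) = 11.5 − 17.25 + 540 + 56.024 = 590.274.
∂Q/∂P_r = +3.76, so E_xy = 3.76·(14.9/590.274) ≈ 0.09.
E_xy > 0: the goods are substitutes.

0.09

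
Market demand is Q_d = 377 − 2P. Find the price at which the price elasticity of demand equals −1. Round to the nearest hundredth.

94.25

For linear demand Q_d = a − bP, E = −bP/(a − bP). |E| = 1 ⇒ bP = a − bP ⇒ P = a/(2b).
P = 377/(2·2) = 94.25.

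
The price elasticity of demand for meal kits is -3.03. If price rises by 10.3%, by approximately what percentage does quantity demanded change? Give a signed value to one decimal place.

%ΔQ ≈ E × %ΔP = (-3.03) × (10.3%) ≈ -31.2%.

-31.2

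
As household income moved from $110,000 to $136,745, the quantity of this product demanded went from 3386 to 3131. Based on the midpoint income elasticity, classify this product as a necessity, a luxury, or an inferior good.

inferior

%ΔQ = (3131 − 3386)/[(3386+3131)/2] = -255/3258.5 ≈ -0.0783.
%ΔY = (136,745 − 110,000)/[(110,000+136,745)/2] = 26745/123372.5 ≈ 0.2168.
E_I = %ΔQ/%ΔY ≈ -0.361.
E_I < 0: inferior good.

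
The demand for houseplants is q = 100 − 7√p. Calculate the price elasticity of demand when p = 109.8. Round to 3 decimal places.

At p = 109.8, q = 26.6502.
dq/dp = −7/(2√p) = −7/(2·10.4785).
Point elasticity E = (dq/dp)·(p/q) = -0.334 × 109.8/26.6502 ≈ -1.376.
|E| > 1, so demand is elastic at this price.

-1.376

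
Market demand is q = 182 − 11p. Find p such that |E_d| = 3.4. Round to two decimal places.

Set −bp/(a − bp) = −3.4 ⇒ bp = 3.4(a − bp) ⇒ bp(1+3.4) = 3.4·a.
p = 3.4·182/(11·4.4) ≈ 12.79.

12.79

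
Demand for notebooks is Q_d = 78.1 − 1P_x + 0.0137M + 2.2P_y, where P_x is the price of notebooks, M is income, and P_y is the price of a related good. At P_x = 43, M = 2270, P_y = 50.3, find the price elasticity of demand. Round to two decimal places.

At the given point, Q_d = 78.1 − 1(43) + 0.0137(2270) + 2.2(50.3) = 78.1 − 43 + 31.099 + 110.66 = 176.859.
∂Q_d/∂P_x = −1, so E_p = (−1)·(43/176.859) ≈ -0.24.
|E_p| < 1: demand is inelastic.

-0.24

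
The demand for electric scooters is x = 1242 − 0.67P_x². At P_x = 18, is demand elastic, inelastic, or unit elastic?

inelastic

At P_x = 18, x = 1024.92.
dx/dP_x = −2·0.67·P_x = −24.12.
Point elasticity E = (dx/dP_x)·(P_x/x) = -24.12 × 18/1024.92 ≈ -0.424.
|E| ≈ 0.424 < 1, so demand is inelastic.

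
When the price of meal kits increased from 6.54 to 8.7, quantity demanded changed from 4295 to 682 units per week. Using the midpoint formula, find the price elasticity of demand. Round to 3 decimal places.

-5.122

%ΔQ = (682 − 4295)/[(4295 + 682)/2] = -3613/2488.5 ≈ -1.4519.
%Δp = (8.7 − 6.54)/[(6.54 + 8.7)/2] = 2.16/7.62 ≈ 0.2835.
Arc elasticity E = %ΔQ/%Δp ≈ -1.4519/0.2835 ≈ -5.122.
|E| > 1: demand is elastic over this range.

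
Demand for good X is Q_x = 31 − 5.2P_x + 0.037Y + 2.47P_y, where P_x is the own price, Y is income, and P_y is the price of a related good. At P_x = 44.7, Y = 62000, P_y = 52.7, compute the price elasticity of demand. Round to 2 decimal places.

-0.10

At the given point, Q_x = 31 − 5.2(44.7) + 0.037(62000) + 2.47(52.7) = 31 − 232.44 + 2294 + 130.169 = 2222.729.
∂Q_x/∂P_x = −5.2, so E_p = (−5.2)·(44.7/2222.729) ≈ -0.10.
|E_p| < 1: demand is inelastic.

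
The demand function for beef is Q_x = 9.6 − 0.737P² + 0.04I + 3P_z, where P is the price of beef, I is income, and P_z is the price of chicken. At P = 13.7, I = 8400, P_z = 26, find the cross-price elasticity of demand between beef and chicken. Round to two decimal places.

0.27

At the given point, Q_x = 9.6 − 0.737(13.7)² + 0.04(8400) + 3(26) = 9.6 − 138.3275 + 336 + 78 = 285.2725.
∂Q_x/∂P_z = +3, so E_xy = 3·(26/285.2725) ≈ 0.27.
E_xy > 0: the goods are substitutes.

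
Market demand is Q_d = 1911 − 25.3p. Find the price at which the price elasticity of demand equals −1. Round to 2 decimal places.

37.77

For linear demand Q_d = a − bp, E = −bp/(a − bp). |E| = 1 ⇒ bp = a − bp ⇒ p = a/(2b).
p = 1911/(2·25.3) ≈ 37.77.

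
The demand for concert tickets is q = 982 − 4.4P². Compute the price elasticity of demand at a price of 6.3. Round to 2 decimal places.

At P = 6.3, q = 807.364.
dq/dP = −2·4.4·P = −55.44.
Point elasticity E = (dq/dP)·(P/q) = -55.44 × 6.3/807.364 ≈ -0.43.
|E| < 1, so demand is inelastic at this price.

-0.43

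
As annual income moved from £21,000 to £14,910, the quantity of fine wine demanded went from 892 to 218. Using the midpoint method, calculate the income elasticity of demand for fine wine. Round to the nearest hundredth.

%ΔQ = (218 − 892)/[(892+218)/2] = -674/555 ≈ -1.2144.
%ΔY = (14,910 − 21,000)/[(21,000+14,910)/2] = -6090/17955 ≈ -0.3392.
E_I = %ΔQ/%ΔY ≈ 3.58.
E_I > 1: normal good (luxury).

3.58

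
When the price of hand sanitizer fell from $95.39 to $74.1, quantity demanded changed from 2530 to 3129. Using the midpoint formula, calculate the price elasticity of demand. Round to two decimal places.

-0.84

%ΔQ = (3129 − 2530)/[(2530 + 3129)/2] = 599/2829.5 ≈ 0.2117.
%Δp = (74.1 − 95.39)/[(95.39 + 74.1)/2] = -21.29/84.745 ≈ -0.2512.
Arc elasticity E = %ΔQ/%Δp ≈ 0.2117/-0.2512 ≈ -0.84.
|E| < 1: demand is inelastic over this range.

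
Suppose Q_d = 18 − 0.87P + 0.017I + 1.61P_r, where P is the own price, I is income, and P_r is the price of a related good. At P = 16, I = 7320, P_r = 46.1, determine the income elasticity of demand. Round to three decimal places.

At the given point, Q_d = 18 − 0.87(16) + 0.017(7320) + 1.61(46.1) = 18 − 13.92 + 124.44 + 74.221 = 202.741.
∂Q_d/∂I = +0.017, so E_I = 0.017·(7320/202.741) ≈ 0.614.
E_I ∈ (0,1): normal good (necessity).

0.614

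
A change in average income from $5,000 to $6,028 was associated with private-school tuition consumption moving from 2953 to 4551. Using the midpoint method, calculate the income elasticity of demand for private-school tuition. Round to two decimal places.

2.28

%ΔQ = (4551 − 2953)/[(2953+4551)/2] = 1598/3752 ≈ 0.4259.
%ΔI = (6,028 − 5,000)/[(5,000+6,028)/2] = 1028/5514 ≈ 0.1864.
E_I = %ΔQ/%ΔI ≈ 2.28.
E_I > 1: normal good (luxury).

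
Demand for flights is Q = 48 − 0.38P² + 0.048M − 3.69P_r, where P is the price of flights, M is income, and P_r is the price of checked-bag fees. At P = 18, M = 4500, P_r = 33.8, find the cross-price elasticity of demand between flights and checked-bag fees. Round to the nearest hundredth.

At the given point, Q = 48 − 0.38(18)² + 0.048(4500) − 3.69(33.8) = 48 − 123.12 + 216 − 124.722 = 16.158.
∂Q/∂P_r = −3.69, so E_xy = -3.69·(33.8/16.158) ≈ -7.72.
E_xy < 0: the goods are complements.

-7.72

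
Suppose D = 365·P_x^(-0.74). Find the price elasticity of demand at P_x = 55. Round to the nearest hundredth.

For a Cobb–Douglas (constant-elasticity) form D = A·P_x^α·…, the elasticity with respect to P_x equals the exponent α at every point.
Here the exponent on P_x is -0.74, so the price elasticity of demand is -0.74.

-0.74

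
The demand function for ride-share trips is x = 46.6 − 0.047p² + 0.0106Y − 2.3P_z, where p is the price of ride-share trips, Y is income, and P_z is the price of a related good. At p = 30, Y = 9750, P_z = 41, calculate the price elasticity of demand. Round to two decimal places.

-6.34

x = 46.6 − 0.047(30)² + 0.0106(9750) − 2.3(41) = 46.6 − 42.3 + 103.35 − 94.3 = 13.35.
∂x/∂p = −2·0.047·p = -2.82, so E_p = -2.82·(30/13.35) ≈ -6.34.
|E_p| > 1: demand is elastic.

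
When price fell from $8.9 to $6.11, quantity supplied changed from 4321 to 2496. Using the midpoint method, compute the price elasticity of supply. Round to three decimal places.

%Δq = (2496 − 4321)/[(4321 + 2496)/2] = -1825/3408.5 ≈ -0.5354.
%Δp = (6.11 − 8.9)/[(8.9 + 6.11)/2] = -2.79/7.505 ≈ -0.3718.
Arc elasticity E = %Δq/%Δp ≈ -0.5354/-0.3718 ≈ 1.440.
|E| > 1: supply is elastic over this range.

1.440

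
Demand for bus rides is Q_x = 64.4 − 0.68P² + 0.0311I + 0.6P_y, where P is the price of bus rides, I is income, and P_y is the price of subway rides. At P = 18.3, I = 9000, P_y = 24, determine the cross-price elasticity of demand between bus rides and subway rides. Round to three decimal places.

0.110

At the given point, Q_x = 64.4 − 0.68(18.3)² + 0.0311(9000) + 0.6(24) = 64.4 − 227.7252 + 279.9 + 14.4 = 130.9748.
∂Q_x/∂P_y = +0.6, so E_xy = 0.6·(24/130.9748) ≈ 0.110.
E_xy > 0: the goods are substitutes.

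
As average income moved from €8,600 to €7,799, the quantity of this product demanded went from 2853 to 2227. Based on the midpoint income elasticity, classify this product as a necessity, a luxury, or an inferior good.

luxury

%ΔQ = (2227 − 2853)/[(2853+2227)/2] = -626/2540 ≈ -0.2465.
%ΔY = (7,799 − 8,600)/[(8,600+7,799)/2] = -801/8199.5 ≈ -0.0977.
E_I = %ΔQ/%ΔY ≈ 2.523.
E_I > 1: normal good (luxury).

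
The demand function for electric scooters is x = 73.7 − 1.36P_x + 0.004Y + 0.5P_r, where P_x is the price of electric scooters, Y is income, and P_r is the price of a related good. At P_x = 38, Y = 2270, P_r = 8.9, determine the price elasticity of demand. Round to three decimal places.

x = 73.7 − 1.36(38) + 0.004(2270) + 0.5(8.9) = 73.7 − 51.68 + 9.08 + 4.45 = 35.55.
∂x/∂P_x = −1.36, so E_p = (−1.36)·(38/35.55) ≈ -1.454.
|E_p| > 1: demand is elastic.

-1.454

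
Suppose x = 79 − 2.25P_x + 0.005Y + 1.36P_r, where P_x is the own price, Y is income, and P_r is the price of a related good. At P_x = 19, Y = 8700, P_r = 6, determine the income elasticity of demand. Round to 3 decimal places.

At the given point, x = 79 − 2.25(19) + 0.005(8700) + 1.36(6) = 79 − 42.75 + 43.5 + 8.16 = 87.91.
∂x/∂Y = +0.005, so E_I = 0.005·(8700/87.91) ≈ 0.495.
E_I ∈ (0,1): normal good (necessity).

0.495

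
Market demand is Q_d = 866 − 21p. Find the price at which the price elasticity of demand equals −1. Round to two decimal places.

20.62

For linear demand Q_d = a − bp, E = −bp/(a − bp). |E| = 1 ⇒ bp = a − bp ⇒ p = a/(2b).
p = 866/(2·21) ≈ 20.62.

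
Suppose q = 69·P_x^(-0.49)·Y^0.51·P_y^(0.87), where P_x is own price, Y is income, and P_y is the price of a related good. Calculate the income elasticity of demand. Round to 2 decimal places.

For a Cobb–Douglas (constant-elasticity) form q = A·Y^α·…, the elasticity with respect to Y equals the exponent α at every point.
Here the exponent on Y is 0.51, so the income elasticity of demand is 0.51.

0.51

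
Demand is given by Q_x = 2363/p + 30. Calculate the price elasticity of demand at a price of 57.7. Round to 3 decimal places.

-0.577

At p = 57.7, Q_x = 70.9532.
dQ_x/dp = −2363/p² = −0.7098.
Point elasticity E = (dQ_x/dp)·(p/Q_x) = -0.7098 × 57.7/70.9532 ≈ -0.577.
|E| < 1, so demand is inelastic at this price.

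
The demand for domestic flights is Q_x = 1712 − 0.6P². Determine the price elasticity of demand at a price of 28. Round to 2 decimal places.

At P = 28, Q_x = 1241.6.
dQ_x/dP = −2·0.6·P = −33.6.
Point elasticity E = (dQ_x/dP)·(P/Q_x) = -33.6 × 28/1241.6 ≈ -0.76.
|E| < 1, so demand is inelastic at this price.

-0.76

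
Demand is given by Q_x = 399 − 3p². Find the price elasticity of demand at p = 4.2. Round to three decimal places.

At p = 4.2, Q_x = 346.08.
dQ_x/dp = −2·3·p = −25.2.
Point elasticity E = (dQ_x/dp)·(p/Q_x) = -25.2 × 4.2/346.08 ≈ -0.306.
|E| < 1, so demand is inelastic at this price.

-0.306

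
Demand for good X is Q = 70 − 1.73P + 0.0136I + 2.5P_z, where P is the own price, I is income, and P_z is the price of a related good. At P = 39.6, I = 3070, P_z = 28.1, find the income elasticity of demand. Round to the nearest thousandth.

First evaluate Q: 70 − 1.73(39.6) + 0.0136(3070) + 2.5(28.1) = 70 − 68.508 + 41.752 + 70.25 = 113.494.
∂Q/∂I = +0.0136, so E_I = 0.0136·(3070/113.494) ≈ 0.368.
E_I ∈ (0,1): normal good (necessity).

0.368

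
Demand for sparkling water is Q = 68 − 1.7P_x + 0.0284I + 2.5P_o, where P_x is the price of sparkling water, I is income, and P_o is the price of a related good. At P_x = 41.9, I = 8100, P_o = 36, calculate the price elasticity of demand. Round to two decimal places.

Q = 68 − 1.7(41.9) + 0.0284(8100) + 2.5(36) = 68 − 71.23 + 230.04 + 90 = 316.81.
∂Q/∂P_x = −1.7, so E_p = (−1.7)·(41.9/316.81) ≈ -0.22.
|E_p| < 1: demand is inelastic.

-0.22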